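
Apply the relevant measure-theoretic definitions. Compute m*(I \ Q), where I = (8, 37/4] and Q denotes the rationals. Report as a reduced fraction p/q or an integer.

The interval I = (8, 37/4] has m(I) = 37/4 - 8 = 5/4 (endpoints are measure-zero, so open/closed/half-open agree). Write I = (I cap Q) u (I \ Q). The rationals in I are countable, so m*(I cap Q) = 0 (cover each rational by intervals whose total length is arbitrarily small). By countable subadditivity m*(I) <= m*(I cap Q) + m*(I \ Q), hence m*(I \ Q) >= m(I) = 5/4. The reverse inequality m*(I \ Q) <= m*(I) = 5/4 is trivial since (I \ Q) is a subset of I. Therefore m*(I \ Q) = 5/4.

5/4


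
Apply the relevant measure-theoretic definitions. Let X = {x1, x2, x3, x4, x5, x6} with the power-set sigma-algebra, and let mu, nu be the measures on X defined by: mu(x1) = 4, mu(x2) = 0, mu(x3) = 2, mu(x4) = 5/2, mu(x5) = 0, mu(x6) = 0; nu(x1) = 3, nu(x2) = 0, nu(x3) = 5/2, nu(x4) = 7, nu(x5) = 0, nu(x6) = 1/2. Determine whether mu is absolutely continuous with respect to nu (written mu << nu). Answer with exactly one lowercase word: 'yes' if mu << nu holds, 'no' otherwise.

mu << nu means: every nu-null measurable set is also mu-null; equivalently, for every atom x, if nu({x}) = 0 then mu({x}) = 0.
Checking each atom:
  x1: nu = 3 > 0 -> no constraint.
  x2: nu = 0, mu = 0 -> consistent with mu << nu.
  x3: nu = 5/2 > 0 -> no constraint.
  x4: nu = 7 > 0 -> no constraint.
  x5: nu = 0, mu = 0 -> consistent with mu << nu.
  x6: nu = 1/2 > 0 -> no constraint.
No atom violates the condition. Therefore mu << nu.

yes


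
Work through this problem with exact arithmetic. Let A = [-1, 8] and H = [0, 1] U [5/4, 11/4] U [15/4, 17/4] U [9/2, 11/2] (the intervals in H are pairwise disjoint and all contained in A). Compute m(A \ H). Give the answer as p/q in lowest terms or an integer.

The ambient interval has length m(A) = 8 - (-1) = 9.
Since the holes are disjoint and sit inside A, by finite additivity
  m(H) = sum_i (b_i - a_i), and m(A \ H) = m(A) - m(H).
Computing the hole measures:
  m(H_1) = 1 - 0 = 1.
  m(H_2) = 11/4 - 5/4 = 3/2.
  m(H_3) = 17/4 - 15/4 = 1/2.
  m(H_4) = 11/2 - 9/2 = 1.
Summed: m(H) = 1 + 3/2 + 1/2 + 1 = 4.
So m(A \ H) = 9 - 4 = 5.

5


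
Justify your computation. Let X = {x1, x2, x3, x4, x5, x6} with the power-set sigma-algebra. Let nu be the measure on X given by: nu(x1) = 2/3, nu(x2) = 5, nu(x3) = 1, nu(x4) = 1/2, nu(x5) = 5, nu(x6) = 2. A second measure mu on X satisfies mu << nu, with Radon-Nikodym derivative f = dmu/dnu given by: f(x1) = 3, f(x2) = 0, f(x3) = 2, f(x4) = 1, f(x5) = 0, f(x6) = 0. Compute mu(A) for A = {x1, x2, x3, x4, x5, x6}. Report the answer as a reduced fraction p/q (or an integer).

By the defining property of the Radon-Nikodym derivative, for every measurable set A,
  mu(A) = integral_A f dnu.
Since nu is a discrete measure concentrated on the atoms of X, the integral over A reduces to the sum
  mu(A) = sum_{x in A} f(x) * nu({x}).
Computing each term:
  x1: f(x1) * nu(x1) = 3 * 2/3 = 2.
  x2: f(x2) * nu(x2) = 0 * 5 = 0.
  x3: f(x3) * nu(x3) = 2 * 1 = 2.
  x4: f(x4) * nu(x4) = 1 * 1/2 = 1/2.
  x5: f(x5) * nu(x5) = 0 * 5 = 0.
  x6: f(x6) * nu(x6) = 0 * 2 = 0.
Summing: mu(A) = 2 + 0 + 2 + 1/2 + 0 + 0 = 9/2.

9/2


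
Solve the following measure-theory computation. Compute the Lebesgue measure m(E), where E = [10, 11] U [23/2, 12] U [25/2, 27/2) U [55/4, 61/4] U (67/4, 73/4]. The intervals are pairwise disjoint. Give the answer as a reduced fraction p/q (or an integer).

For pairwise disjoint intervals, m(union_i I_i) = sum_i m(I_i),
and m is invariant under swapping open/closed endpoints (single points have measure 0).
So m(E) = sum_i (b_i - a_i).
  I_1 has length 11 - 10 = 1.
  I_2 has length 12 - 23/2 = 1/2.
  I_3 has length 27/2 - 25/2 = 1.
  I_4 has length 61/4 - 55/4 = 3/2.
  I_5 has length 73/4 - 67/4 = 3/2.
Summing:
  m(E) = 1 + 1/2 + 1 + 3/2 + 3/2 = 11/2.

11/2


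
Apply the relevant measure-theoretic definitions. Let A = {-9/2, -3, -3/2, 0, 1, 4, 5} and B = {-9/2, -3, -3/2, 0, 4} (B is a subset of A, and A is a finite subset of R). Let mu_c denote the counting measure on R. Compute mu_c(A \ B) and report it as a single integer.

Counting measure assigns mu_c(E) = |E| (number of elements) when E is finite. For B subset A, A \ B is the set of elements of A not in B, so |A \ B| = |A| - |B|.
|A| = 7, |B| = 5, so mu_c(A \ B) = 7 - 5 = 2.

2


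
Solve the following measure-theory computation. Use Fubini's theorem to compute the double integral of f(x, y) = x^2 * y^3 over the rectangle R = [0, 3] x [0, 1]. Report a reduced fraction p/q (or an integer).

f(x, y) is a tensor product of a function of x and a function of y, and both factors are bounded continuous (hence Lebesgue integrable) on the rectangle, so Fubini's theorem applies:
  integral_R f d(m x m) = (integral_a1^b1 x^2 dx) * (integral_a2^b2 y^3 dy).
Inner integral in x: integral_{0}^{3} x^2 dx = (3^3 - 0^3)/3
  = 9.
Inner integral in y: integral_{0}^{1} y^3 dy = (1^4 - 0^4)/4
  = 1/4.
Product: (9) * (1/4) = 9/4.

9/4


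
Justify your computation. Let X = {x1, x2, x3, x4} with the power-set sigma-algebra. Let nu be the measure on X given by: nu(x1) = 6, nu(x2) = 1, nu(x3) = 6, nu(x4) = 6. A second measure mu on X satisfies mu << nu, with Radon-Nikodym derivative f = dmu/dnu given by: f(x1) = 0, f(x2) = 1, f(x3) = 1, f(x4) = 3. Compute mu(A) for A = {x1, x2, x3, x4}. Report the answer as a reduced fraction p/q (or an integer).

By the defining property of the Radon-Nikodym derivative, for every measurable set A,
  mu(A) = integral_A f dnu.
Since nu is a discrete measure concentrated on the atoms of X, the integral over A reduces to the sum
  mu(A) = sum_{x in A} f(x) * nu({x}).
Computing each term:
  x1: f(x1) * nu(x1) = 0 * 6 = 0.
  x2: f(x2) * nu(x2) = 1 * 1 = 1.
  x3: f(x3) * nu(x3) = 1 * 6 = 6.
  x4: f(x4) * nu(x4) = 3 * 6 = 18.
Summing: mu(A) = 0 + 1 + 6 + 18 = 25.

25


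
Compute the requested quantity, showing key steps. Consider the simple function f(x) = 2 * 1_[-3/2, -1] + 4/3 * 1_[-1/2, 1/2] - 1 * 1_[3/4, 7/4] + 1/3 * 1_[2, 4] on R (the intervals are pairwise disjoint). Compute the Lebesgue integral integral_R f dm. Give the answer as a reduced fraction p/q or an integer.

For a simple function f = sum_i c_i * 1_{A_i} with disjoint A_i,
  integral f dm = sum_i c_i * m(A_i).
Lengths of the A_i:
  m(A_1) = -1 - (-3/2) = 1/2.
  m(A_2) = 1/2 - (-1/2) = 1.
  m(A_3) = 7/4 - 3/4 = 1.
  m(A_4) = 4 - 2 = 2.
Contributions c_i * m(A_i):
  (2) * (1/2) = 1.
  (4/3) * (1) = 4/3.
  (-1) * (1) = -1.
  (1/3) * (2) = 2/3.
Total: 1 + 4/3 - 1 + 2/3 = 2.

2


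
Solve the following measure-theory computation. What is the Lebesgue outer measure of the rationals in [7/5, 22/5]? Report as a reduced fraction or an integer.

E = Q cap [7/5, 22/5] is a subset of Q, which is countable. Enumerate Q = {q_1, q_2, ...}; for any eps > 0, cover q_k by the open interval (q_k - eps/2^(k+1), q_k + eps/2^(k+1)), of length eps/2^k. The total cover length is sum_{k>=1} eps/2^k = eps. Hence m*(E) <= m*(Q) <= eps for every eps > 0, and since outer measure is non-negative, m*(E) = 0.

0


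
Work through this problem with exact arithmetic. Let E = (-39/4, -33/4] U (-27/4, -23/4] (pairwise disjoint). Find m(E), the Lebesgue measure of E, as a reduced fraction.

For pairwise disjoint intervals, m(union_i I_i) = sum_i m(I_i),
and m is invariant under swapping open/closed endpoints (single points have measure 0).
So m(E) = sum_i (b_i - a_i).
  I_1 has length -33/4 - (-39/4) = 3/2.
  I_2 has length -23/4 - (-27/4) = 1.
Summing:
  m(E) = 3/2 + 1 = 5/2.

5/2


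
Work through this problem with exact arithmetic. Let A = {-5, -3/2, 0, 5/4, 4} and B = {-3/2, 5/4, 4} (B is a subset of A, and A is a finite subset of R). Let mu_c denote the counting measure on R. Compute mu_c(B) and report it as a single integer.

Counting measure assigns mu_c(E) = |E| (number of elements) when E is finite.
B has 3 element(s), so mu_c(B) = 3.

3


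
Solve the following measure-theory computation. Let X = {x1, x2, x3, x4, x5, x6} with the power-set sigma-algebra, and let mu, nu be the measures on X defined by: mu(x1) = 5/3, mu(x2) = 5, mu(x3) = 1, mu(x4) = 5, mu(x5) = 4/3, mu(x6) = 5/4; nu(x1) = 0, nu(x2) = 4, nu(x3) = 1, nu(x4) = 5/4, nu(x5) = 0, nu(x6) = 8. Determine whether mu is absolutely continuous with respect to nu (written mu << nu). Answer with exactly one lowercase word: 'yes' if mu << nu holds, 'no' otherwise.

mu << nu means: every nu-null measurable set is also mu-null; equivalently, for every atom x, if nu({x}) = 0 then mu({x}) = 0.
Checking each atom:
  x1: nu = 0, mu = 5/3 > 0 -> violates mu << nu.
  x2: nu = 4 > 0 -> no constraint.
  x3: nu = 1 > 0 -> no constraint.
  x4: nu = 5/4 > 0 -> no constraint.
  x5: nu = 0, mu = 4/3 > 0 -> violates mu << nu.
  x6: nu = 8 > 0 -> no constraint.
The atom(s) x1, x5 violate the condition (nu = 0 but mu > 0). Therefore mu is NOT absolutely continuous w.r.t. nu.

no


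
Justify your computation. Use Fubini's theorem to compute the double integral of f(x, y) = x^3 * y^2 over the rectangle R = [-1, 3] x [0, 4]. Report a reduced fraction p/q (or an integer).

f(x, y) is a tensor product of a function of x and a function of y, and both factors are bounded continuous (hence Lebesgue integrable) on the rectangle, so Fubini's theorem applies:
  integral_R f d(m x m) = (integral_a1^b1 x^3 dx) * (integral_a2^b2 y^2 dy).
Inner integral in x: integral_{-1}^{3} x^3 dx = (3^4 - (-1)^4)/4
  = 20.
Inner integral in y: integral_{0}^{4} y^2 dy = (4^3 - 0^3)/3
  = 64/3.
Product: (20) * (64/3) = 1280/3.

1280/3


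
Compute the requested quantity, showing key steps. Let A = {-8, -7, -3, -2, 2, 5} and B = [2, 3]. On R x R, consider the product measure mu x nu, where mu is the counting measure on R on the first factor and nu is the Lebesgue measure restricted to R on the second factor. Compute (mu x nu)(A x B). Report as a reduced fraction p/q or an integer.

For a measurable rectangle A x B, the product measure satisfies
  (mu x nu)(A x B) = mu(A) * nu(B).
  mu(A) = 6.
  nu(B) = 1.
  (mu x nu)(A x B) = 6 * 1 = 6.

6


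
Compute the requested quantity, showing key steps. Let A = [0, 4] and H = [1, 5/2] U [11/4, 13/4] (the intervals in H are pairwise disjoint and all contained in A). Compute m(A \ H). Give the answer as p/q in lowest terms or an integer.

The ambient interval has length m(A) = 4 - 0 = 4.
Since the holes are disjoint and sit inside A, by finite additivity
  m(H) = sum_i (b_i - a_i), and m(A \ H) = m(A) - m(H).
Computing the hole measures:
  m(H_1) = 5/2 - 1 = 3/2.
  m(H_2) = 13/4 - 11/4 = 1/2.
Summed: m(H) = 3/2 + 1/2 = 2.
So m(A \ H) = 4 - 2 = 2.

2


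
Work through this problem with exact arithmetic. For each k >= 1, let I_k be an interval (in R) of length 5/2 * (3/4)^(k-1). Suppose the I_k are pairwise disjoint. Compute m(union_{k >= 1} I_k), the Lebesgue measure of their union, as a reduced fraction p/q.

By countable additivity of the Lebesgue measure on pairwise disjoint measurable sets,
  m(union_{k >= 1} I_k) = sum_{k >= 1} m(I_k) = sum_{k >= 1} a * r^(k-1),
  with a = 5/2 and r = 3/4.
Since 0 < r = 3/4 < 1, the geometric series converges:
  sum_{k >= 1} a * r^(k-1) = a / (1 - r).
  = 5/2 / (1 - 3/4)
  = 5/2 / (1/4)
  = 10.

10


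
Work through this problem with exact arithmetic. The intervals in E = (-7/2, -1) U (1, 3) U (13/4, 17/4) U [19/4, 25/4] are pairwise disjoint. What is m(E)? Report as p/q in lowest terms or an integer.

For pairwise disjoint intervals, m(union_i I_i) = sum_i m(I_i),
and m is invariant under swapping open/closed endpoints (single points have measure 0).
So m(E) = sum_i (b_i - a_i).
  I_1 has length -1 - (-7/2) = 5/2.
  I_2 has length 3 - 1 = 2.
  I_3 has length 17/4 - 13/4 = 1.
  I_4 has length 25/4 - 19/4 = 3/2.
Summing:
  m(E) = 5/2 + 2 + 1 + 3/2 = 7.

7


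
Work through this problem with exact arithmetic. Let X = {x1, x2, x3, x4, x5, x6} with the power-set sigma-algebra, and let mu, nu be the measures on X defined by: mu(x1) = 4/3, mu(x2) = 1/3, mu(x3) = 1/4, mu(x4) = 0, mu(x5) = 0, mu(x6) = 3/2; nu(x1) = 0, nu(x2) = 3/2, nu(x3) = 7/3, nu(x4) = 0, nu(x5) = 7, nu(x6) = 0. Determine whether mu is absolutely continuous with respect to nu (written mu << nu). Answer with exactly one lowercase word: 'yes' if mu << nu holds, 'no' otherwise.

mu << nu means: every nu-null measurable set is also mu-null; equivalently, for every atom x, if nu({x}) = 0 then mu({x}) = 0.
Checking each atom:
  x1: nu = 0, mu = 4/3 > 0 -> violates mu << nu.
  x2: nu = 3/2 > 0 -> no constraint.
  x3: nu = 7/3 > 0 -> no constraint.
  x4: nu = 0, mu = 0 -> consistent with mu << nu.
  x5: nu = 7 > 0 -> no constraint.
  x6: nu = 0, mu = 3/2 > 0 -> violates mu << nu.
The atom(s) x1, x6 violate the condition (nu = 0 but mu > 0). Therefore mu is NOT absolutely continuous w.r.t. nu.

no


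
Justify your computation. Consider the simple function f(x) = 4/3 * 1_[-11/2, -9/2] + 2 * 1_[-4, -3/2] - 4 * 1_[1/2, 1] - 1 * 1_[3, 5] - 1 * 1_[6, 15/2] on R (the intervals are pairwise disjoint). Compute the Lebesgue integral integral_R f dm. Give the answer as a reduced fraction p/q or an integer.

For a simple function f = sum_i c_i * 1_{A_i} with disjoint A_i,
  integral f dm = sum_i c_i * m(A_i).
Lengths of the A_i:
  m(A_1) = -9/2 - (-11/2) = 1.
  m(A_2) = -3/2 - (-4) = 5/2.
  m(A_3) = 1 - 1/2 = 1/2.
  m(A_4) = 5 - 3 = 2.
  m(A_5) = 15/2 - 6 = 3/2.
Contributions c_i * m(A_i):
  (4/3) * (1) = 4/3.
  (2) * (5/2) = 5.
  (-4) * (1/2) = -2.
  (-1) * (2) = -2.
  (-1) * (3/2) = -3/2.
Total: 4/3 + 5 - 2 - 2 - 3/2 = 5/6.

5/6


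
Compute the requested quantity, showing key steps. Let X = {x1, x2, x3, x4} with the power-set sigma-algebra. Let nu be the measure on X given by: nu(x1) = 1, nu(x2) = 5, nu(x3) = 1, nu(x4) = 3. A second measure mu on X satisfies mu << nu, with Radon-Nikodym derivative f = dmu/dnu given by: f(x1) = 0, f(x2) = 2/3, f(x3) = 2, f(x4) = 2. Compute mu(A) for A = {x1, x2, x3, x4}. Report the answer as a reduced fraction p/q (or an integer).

By the defining property of the Radon-Nikodym derivative, for every measurable set A,
  mu(A) = integral_A f dnu.
Since nu is a discrete measure concentrated on the atoms of X, the integral over A reduces to the sum
  mu(A) = sum_{x in A} f(x) * nu({x}).
Computing each term:
  x1: f(x1) * nu(x1) = 0 * 1 = 0.
  x2: f(x2) * nu(x2) = 2/3 * 5 = 10/3.
  x3: f(x3) * nu(x3) = 2 * 1 = 2.
  x4: f(x4) * nu(x4) = 2 * 3 = 6.
Summing: mu(A) = 0 + 10/3 + 2 + 6 = 34/3.

34/3


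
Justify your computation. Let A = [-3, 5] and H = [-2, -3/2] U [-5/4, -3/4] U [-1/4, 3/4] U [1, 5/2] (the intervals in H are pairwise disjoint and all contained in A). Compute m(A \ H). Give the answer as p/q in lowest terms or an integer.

The ambient interval has length m(A) = 5 - (-3) = 8.
Since the holes are disjoint and sit inside A, by finite additivity
  m(H) = sum_i (b_i - a_i), and m(A \ H) = m(A) - m(H).
Computing the hole measures:
  m(H_1) = -3/2 - (-2) = 1/2.
  m(H_2) = -3/4 - (-5/4) = 1/2.
  m(H_3) = 3/4 - (-1/4) = 1.
  m(H_4) = 5/2 - 1 = 3/2.
Summed: m(H) = 1/2 + 1/2 + 1 + 3/2 = 7/2.
So m(A \ H) = 8 - 7/2 = 9/2.

9/2


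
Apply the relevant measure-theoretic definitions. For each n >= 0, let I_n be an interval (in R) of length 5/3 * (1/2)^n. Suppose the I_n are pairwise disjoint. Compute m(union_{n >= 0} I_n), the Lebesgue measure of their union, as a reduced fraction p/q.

By countable additivity of the Lebesgue measure on pairwise disjoint measurable sets,
  m(union_{n >= 0} I_n) = sum_{n >= 0} m(I_n) = sum_{n >= 0} a * r^n,
  with a = 5/3 and r = 1/2.
Since 0 < r = 1/2 < 1, the geometric series converges:
  sum_{n >= 0} a * r^n = a / (1 - r).
  = 5/3 / (1 - 1/2)
  = 5/3 / (1/2)
  = 10/3.

10/3


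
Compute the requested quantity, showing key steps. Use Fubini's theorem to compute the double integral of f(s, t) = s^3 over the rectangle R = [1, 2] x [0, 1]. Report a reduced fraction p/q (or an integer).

f(s, t) is a tensor product of a function of s and a function of t, and both factors are bounded continuous (hence Lebesgue integrable) on the rectangle, so Fubini's theorem applies:
  integral_R f d(m x m) = (integral_a1^b1 s^3 ds) * (integral_a2^b2 1 dt).
Inner integral in s: integral_{1}^{2} s^3 ds = (2^4 - 1^4)/4
  = 15/4.
Inner integral in t: integral_{0}^{1} 1 dt = (1^1 - 0^1)/1
  = 1.
Product: (15/4) * (1) = 15/4.

15/4


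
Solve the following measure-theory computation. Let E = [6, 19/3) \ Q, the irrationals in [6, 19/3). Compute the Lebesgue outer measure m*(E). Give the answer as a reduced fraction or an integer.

The interval I = [6, 19/3) has m(I) = 19/3 - 6 = 1/3 (endpoints are measure-zero, so open/closed/half-open agree). Write I = (I cap Q) u (I \ Q). The rationals in I are countable, so m*(I cap Q) = 0 (cover each rational by intervals whose total length is arbitrarily small). By countable subadditivity m*(I) <= m*(I cap Q) + m*(I \ Q), hence m*(I \ Q) >= m(I) = 1/3. The reverse inequality m*(I \ Q) <= m*(I) = 1/3 is trivial since (I \ Q) is a subset of I. Therefore m*(I \ Q) = 1/3.

1/3


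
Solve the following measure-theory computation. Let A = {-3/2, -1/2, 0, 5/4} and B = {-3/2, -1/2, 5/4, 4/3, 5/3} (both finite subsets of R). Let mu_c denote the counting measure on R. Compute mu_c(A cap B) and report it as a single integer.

Counting measure on a finite set equals cardinality. mu_c(A cap B) = |A cap B| (elements appearing in both).
Enumerating the elements of A that also lie in B gives 3 element(s).
So mu_c(A cap B) = 3.

3


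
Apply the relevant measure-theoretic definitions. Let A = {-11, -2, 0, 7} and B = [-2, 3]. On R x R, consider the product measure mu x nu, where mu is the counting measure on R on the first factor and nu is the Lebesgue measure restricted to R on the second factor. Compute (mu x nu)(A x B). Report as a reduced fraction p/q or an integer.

For a measurable rectangle A x B, the product measure satisfies
  (mu x nu)(A x B) = mu(A) * nu(B).
  mu(A) = 4.
  nu(B) = 5.
  (mu x nu)(A x B) = 4 * 5 = 20.

20


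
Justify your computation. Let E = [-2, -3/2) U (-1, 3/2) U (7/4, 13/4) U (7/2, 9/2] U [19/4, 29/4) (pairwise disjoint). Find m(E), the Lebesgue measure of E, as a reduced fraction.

For pairwise disjoint intervals, m(union_i I_i) = sum_i m(I_i),
and m is invariant under swapping open/closed endpoints (single points have measure 0).
So m(E) = sum_i (b_i - a_i).
  I_1 has length -3/2 - (-2) = 1/2.
  I_2 has length 3/2 - (-1) = 5/2.
  I_3 has length 13/4 - 7/4 = 3/2.
  I_4 has length 9/2 - 7/2 = 1.
  I_5 has length 29/4 - 19/4 = 5/2.
Summing:
  m(E) = 1/2 + 5/2 + 3/2 + 1 + 5/2 = 8.

8


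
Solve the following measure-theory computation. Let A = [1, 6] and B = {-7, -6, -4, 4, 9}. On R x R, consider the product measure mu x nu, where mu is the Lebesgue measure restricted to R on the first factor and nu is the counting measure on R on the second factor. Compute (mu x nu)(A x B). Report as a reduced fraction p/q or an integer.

For a measurable rectangle A x B, the product measure satisfies
  (mu x nu)(A x B) = mu(A) * nu(B).
  mu(A) = 5.
  nu(B) = 5.
  (mu x nu)(A x B) = 5 * 5 = 25.

25


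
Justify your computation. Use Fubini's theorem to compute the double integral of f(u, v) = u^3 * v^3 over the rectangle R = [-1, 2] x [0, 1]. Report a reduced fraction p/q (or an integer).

f(u, v) is a tensor product of a function of u and a function of v, and both factors are bounded continuous (hence Lebesgue integrable) on the rectangle, so Fubini's theorem applies:
  integral_R f d(m x m) = (integral_a1^b1 u^3 du) * (integral_a2^b2 v^3 dv).
Inner integral in u: integral_{-1}^{2} u^3 du = (2^4 - (-1)^4)/4
  = 15/4.
Inner integral in v: integral_{0}^{1} v^3 dv = (1^4 - 0^4)/4
  = 1/4.
Product: (15/4) * (1/4) = 15/16.

15/16


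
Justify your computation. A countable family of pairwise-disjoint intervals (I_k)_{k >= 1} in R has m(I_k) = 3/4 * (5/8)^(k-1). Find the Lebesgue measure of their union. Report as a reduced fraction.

By countable additivity of the Lebesgue measure on pairwise disjoint measurable sets,
  m(union_{k >= 1} I_k) = sum_{k >= 1} m(I_k) = sum_{k >= 1} a * r^(k-1),
  with a = 3/4 and r = 5/8.
Since 0 < r = 5/8 < 1, the geometric series converges:
  sum_{k >= 1} a * r^(k-1) = a / (1 - r).
  = 3/4 / (1 - 5/8)
  = 3/4 / (3/8)
  = 2.

2


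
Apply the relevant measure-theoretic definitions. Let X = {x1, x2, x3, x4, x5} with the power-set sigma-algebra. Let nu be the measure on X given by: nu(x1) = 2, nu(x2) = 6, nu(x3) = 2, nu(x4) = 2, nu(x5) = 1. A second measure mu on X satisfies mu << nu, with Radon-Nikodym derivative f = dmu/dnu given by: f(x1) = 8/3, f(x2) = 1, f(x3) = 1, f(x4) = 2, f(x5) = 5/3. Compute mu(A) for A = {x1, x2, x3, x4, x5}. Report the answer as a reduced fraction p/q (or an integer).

By the defining property of the Radon-Nikodym derivative, for every measurable set A,
  mu(A) = integral_A f dnu.
Since nu is a discrete measure concentrated on the atoms of X, the integral over A reduces to the sum
  mu(A) = sum_{x in A} f(x) * nu({x}).
Computing each term:
  x1: f(x1) * nu(x1) = 8/3 * 2 = 16/3.
  x2: f(x2) * nu(x2) = 1 * 6 = 6.
  x3: f(x3) * nu(x3) = 1 * 2 = 2.
  x4: f(x4) * nu(x4) = 2 * 2 = 4.
  x5: f(x5) * nu(x5) = 5/3 * 1 = 5/3.
Summing: mu(A) = 16/3 + 6 + 2 + 4 + 5/3 = 19.

19


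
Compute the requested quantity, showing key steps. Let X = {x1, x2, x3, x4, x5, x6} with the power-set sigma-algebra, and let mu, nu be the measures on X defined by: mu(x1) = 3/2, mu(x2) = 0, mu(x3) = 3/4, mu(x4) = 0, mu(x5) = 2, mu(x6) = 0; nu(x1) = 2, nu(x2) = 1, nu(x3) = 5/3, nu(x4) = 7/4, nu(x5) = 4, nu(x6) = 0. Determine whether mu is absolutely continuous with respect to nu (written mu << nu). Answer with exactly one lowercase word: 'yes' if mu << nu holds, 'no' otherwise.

mu << nu means: every nu-null measurable set is also mu-null; equivalently, for every atom x, if nu({x}) = 0 then mu({x}) = 0.
Checking each atom:
  x1: nu = 2 > 0 -> no constraint.
  x2: nu = 1 > 0 -> no constraint.
  x3: nu = 5/3 > 0 -> no constraint.
  x4: nu = 7/4 > 0 -> no constraint.
  x5: nu = 4 > 0 -> no constraint.
  x6: nu = 0, mu = 0 -> consistent with mu << nu.
No atom violates the condition. Therefore mu << nu.

yes


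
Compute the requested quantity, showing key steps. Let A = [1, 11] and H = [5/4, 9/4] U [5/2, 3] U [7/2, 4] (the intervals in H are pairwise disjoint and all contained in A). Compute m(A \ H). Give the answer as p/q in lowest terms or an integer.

The ambient interval has length m(A) = 11 - 1 = 10.
Since the holes are disjoint and sit inside A, by finite additivity
  m(H) = sum_i (b_i - a_i), and m(A \ H) = m(A) - m(H).
Computing the hole measures:
  m(H_1) = 9/4 - 5/4 = 1.
  m(H_2) = 3 - 5/2 = 1/2.
  m(H_3) = 4 - 7/2 = 1/2.
Summed: m(H) = 1 + 1/2 + 1/2 = 2.
So m(A \ H) = 10 - 2 = 8.

8


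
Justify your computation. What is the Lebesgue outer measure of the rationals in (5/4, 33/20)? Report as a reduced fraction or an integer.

E = Q cap (5/4, 33/20) is a subset of Q, which is countable. Enumerate Q = {q_1, q_2, ...}; for any eps > 0, cover q_k by the open interval (q_k - eps/2^(k+1), q_k + eps/2^(k+1)), of length eps/2^k. The total cover length is sum_{k>=1} eps/2^k = eps. Hence m*(E) <= m*(Q) <= eps for every eps > 0, and since outer measure is non-negative, m*(E) = 0.

0


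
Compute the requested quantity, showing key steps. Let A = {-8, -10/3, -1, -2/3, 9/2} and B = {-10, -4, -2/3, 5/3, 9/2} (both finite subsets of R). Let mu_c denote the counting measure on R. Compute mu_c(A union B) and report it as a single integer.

Counting measure on a finite set equals cardinality. By inclusion-exclusion, |A union B| = |A| + |B| - |A cap B|.
|A| = 5, |B| = 5, |A cap B| = 2.
So mu_c(A union B) = 5 + 5 - 2 = 8.

8


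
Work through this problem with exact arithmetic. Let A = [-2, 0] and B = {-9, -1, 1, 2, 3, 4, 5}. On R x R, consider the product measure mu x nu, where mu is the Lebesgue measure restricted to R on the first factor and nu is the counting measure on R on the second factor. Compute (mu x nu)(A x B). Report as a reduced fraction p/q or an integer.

For a measurable rectangle A x B, the product measure satisfies
  (mu x nu)(A x B) = mu(A) * nu(B).
  mu(A) = 2.
  nu(B) = 7.
  (mu x nu)(A x B) = 2 * 7 = 14.

14


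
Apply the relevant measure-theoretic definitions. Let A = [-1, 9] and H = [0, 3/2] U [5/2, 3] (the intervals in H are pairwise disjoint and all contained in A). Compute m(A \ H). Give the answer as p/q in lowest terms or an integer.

The ambient interval has length m(A) = 9 - (-1) = 10.
Since the holes are disjoint and sit inside A, by finite additivity
  m(H) = sum_i (b_i - a_i), and m(A \ H) = m(A) - m(H).
Computing the hole measures:
  m(H_1) = 3/2 - 0 = 3/2.
  m(H_2) = 3 - 5/2 = 1/2.
Summed: m(H) = 3/2 + 1/2 = 2.
So m(A \ H) = 10 - 2 = 8.

8


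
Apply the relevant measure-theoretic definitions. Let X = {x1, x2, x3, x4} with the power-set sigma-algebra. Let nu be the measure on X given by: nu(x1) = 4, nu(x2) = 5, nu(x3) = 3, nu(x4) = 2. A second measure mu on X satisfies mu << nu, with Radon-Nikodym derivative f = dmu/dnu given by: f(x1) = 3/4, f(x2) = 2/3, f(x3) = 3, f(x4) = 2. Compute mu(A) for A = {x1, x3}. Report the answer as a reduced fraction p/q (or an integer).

By the defining property of the Radon-Nikodym derivative, for every measurable set A,
  mu(A) = integral_A f dnu.
Since nu is a discrete measure concentrated on the atoms of X, the integral over A reduces to the sum
  mu(A) = sum_{x in A} f(x) * nu({x}).
Computing each term:
  x1: f(x1) * nu(x1) = 3/4 * 4 = 3.
  x3: f(x3) * nu(x3) = 3 * 3 = 9.
Summing: mu(A) = 3 + 9 = 12.

12


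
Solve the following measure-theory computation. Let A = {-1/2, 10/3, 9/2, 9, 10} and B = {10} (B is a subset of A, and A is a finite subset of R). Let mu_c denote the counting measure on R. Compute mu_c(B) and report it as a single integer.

Counting measure assigns mu_c(E) = |E| (number of elements) when E is finite.
B has 1 element(s), so mu_c(B) = 1.

1


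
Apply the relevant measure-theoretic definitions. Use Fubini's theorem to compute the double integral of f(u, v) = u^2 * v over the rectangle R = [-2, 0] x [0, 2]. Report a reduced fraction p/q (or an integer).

f(u, v) is a tensor product of a function of u and a function of v, and both factors are bounded continuous (hence Lebesgue integrable) on the rectangle, so Fubini's theorem applies:
  integral_R f d(m x m) = (integral_a1^b1 u^2 du) * (integral_a2^b2 v dv).
Inner integral in u: integral_{-2}^{0} u^2 du = (0^3 - (-2)^3)/3
  = 8/3.
Inner integral in v: integral_{0}^{2} v dv = (2^2 - 0^2)/2
  = 2.
Product: (8/3) * (2) = 16/3.

16/3


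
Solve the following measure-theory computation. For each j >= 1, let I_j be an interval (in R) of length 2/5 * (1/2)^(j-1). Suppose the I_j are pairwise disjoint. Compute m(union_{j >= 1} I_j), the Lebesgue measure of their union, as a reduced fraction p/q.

By countable additivity of the Lebesgue measure on pairwise disjoint measurable sets,
  m(union_{j >= 1} I_j) = sum_{j >= 1} m(I_j) = sum_{j >= 1} a * r^(j-1),
  with a = 2/5 and r = 1/2.
Since 0 < r = 1/2 < 1, the geometric series converges:
  sum_{j >= 1} a * r^(j-1) = a / (1 - r).
  = 2/5 / (1 - 1/2)
  = 2/5 / (1/2)
  = 4/5.

4/5


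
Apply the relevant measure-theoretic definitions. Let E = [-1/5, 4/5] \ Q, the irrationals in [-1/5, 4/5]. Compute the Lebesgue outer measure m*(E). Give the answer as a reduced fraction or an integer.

The interval I = [-1/5, 4/5] has m(I) = 4/5 - (-1/5) = 1 (endpoints are measure-zero, so open/closed/half-open agree). Write I = (I cap Q) u (I \ Q). The rationals in I are countable, so m*(I cap Q) = 0 (cover each rational by intervals whose total length is arbitrarily small). By countable subadditivity m*(I) <= m*(I cap Q) + m*(I \ Q), hence m*(I \ Q) >= m(I) = 1. The reverse inequality m*(I \ Q) <= m*(I) = 1 is trivial since (I \ Q) is a subset of I. Therefore m*(I \ Q) = 1.

1


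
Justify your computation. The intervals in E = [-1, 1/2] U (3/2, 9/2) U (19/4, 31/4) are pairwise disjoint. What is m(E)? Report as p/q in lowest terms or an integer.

For pairwise disjoint intervals, m(union_i I_i) = sum_i m(I_i),
and m is invariant under swapping open/closed endpoints (single points have measure 0).
So m(E) = sum_i (b_i - a_i).
  I_1 has length 1/2 - (-1) = 3/2.
  I_2 has length 9/2 - 3/2 = 3.
  I_3 has length 31/4 - 19/4 = 3.
Summing:
  m(E) = 3/2 + 3 + 3 = 15/2.

15/2


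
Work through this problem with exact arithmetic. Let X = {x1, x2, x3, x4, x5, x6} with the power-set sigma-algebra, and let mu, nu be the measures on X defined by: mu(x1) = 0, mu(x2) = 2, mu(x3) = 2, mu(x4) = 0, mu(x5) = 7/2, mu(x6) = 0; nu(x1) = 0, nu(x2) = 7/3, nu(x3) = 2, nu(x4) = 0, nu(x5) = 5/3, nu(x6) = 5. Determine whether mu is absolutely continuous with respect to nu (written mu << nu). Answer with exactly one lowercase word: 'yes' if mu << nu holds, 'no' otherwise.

mu << nu means: every nu-null measurable set is also mu-null; equivalently, for every atom x, if nu({x}) = 0 then mu({x}) = 0.
Checking each atom:
  x1: nu = 0, mu = 0 -> consistent with mu << nu.
  x2: nu = 7/3 > 0 -> no constraint.
  x3: nu = 2 > 0 -> no constraint.
  x4: nu = 0, mu = 0 -> consistent with mu << nu.
  x5: nu = 5/3 > 0 -> no constraint.
  x6: nu = 5 > 0 -> no constraint.
No atom violates the condition. Therefore mu << nu.

yes


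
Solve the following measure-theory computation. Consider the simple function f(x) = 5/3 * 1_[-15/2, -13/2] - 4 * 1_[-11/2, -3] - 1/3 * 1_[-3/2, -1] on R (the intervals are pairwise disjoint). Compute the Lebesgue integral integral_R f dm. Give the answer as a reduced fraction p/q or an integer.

For a simple function f = sum_i c_i * 1_{A_i} with disjoint A_i,
  integral f dm = sum_i c_i * m(A_i).
Lengths of the A_i:
  m(A_1) = -13/2 - (-15/2) = 1.
  m(A_2) = -3 - (-11/2) = 5/2.
  m(A_3) = -1 - (-3/2) = 1/2.
Contributions c_i * m(A_i):
  (5/3) * (1) = 5/3.
  (-4) * (5/2) = -10.
  (-1/3) * (1/2) = -1/6.
Total: 5/3 - 10 - 1/6 = -17/2.

-17/2


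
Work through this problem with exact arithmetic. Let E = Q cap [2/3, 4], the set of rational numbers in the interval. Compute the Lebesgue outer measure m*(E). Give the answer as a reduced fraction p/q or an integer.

E = Q cap [2/3, 4] is a subset of Q, which is countable. Enumerate Q = {q_1, q_2, ...}; for any eps > 0, cover q_k by the open interval (q_k - eps/2^(k+1), q_k + eps/2^(k+1)), of length eps/2^k. The total cover length is sum_{k>=1} eps/2^k = eps. Hence m*(E) <= m*(Q) <= eps for every eps > 0, and since outer measure is non-negative, m*(E) = 0.

0


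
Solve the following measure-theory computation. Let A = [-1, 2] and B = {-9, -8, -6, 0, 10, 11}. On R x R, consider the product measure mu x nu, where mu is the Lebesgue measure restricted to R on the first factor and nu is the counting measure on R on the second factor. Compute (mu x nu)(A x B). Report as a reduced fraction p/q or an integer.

For a measurable rectangle A x B, the product measure satisfies
  (mu x nu)(A x B) = mu(A) * nu(B).
  mu(A) = 3.
  nu(B) = 6.
  (mu x nu)(A x B) = 3 * 6 = 18.

18


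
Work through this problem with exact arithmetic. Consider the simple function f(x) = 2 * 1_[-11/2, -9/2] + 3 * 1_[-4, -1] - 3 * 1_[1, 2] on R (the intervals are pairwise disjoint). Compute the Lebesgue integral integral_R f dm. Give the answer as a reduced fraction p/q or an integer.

For a simple function f = sum_i c_i * 1_{A_i} with disjoint A_i,
  integral f dm = sum_i c_i * m(A_i).
Lengths of the A_i:
  m(A_1) = -9/2 - (-11/2) = 1.
  m(A_2) = -1 - (-4) = 3.
  m(A_3) = 2 - 1 = 1.
Contributions c_i * m(A_i):
  (2) * (1) = 2.
  (3) * (3) = 9.
  (-3) * (1) = -3.
Total: 2 + 9 - 3 = 8.

8


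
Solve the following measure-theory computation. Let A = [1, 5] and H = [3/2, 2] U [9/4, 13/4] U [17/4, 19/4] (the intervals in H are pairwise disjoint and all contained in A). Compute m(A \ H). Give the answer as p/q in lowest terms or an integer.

The ambient interval has length m(A) = 5 - 1 = 4.
Since the holes are disjoint and sit inside A, by finite additivity
  m(H) = sum_i (b_i - a_i), and m(A \ H) = m(A) - m(H).
Computing the hole measures:
  m(H_1) = 2 - 3/2 = 1/2.
  m(H_2) = 13/4 - 9/4 = 1.
  m(H_3) = 19/4 - 17/4 = 1/2.
Summed: m(H) = 1/2 + 1 + 1/2 = 2.
So m(A \ H) = 4 - 2 = 2.

2


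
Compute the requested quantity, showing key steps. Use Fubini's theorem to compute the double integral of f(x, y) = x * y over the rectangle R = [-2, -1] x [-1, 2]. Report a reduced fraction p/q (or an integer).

f(x, y) is a tensor product of a function of x and a function of y, and both factors are bounded continuous (hence Lebesgue integrable) on the rectangle, so Fubini's theorem applies:
  integral_R f d(m x m) = (integral_a1^b1 x dx) * (integral_a2^b2 y dy).
Inner integral in x: integral_{-2}^{-1} x dx = ((-1)^2 - (-2)^2)/2
  = -3/2.
Inner integral in y: integral_{-1}^{2} y dy = (2^2 - (-1)^2)/2
  = 3/2.
Product: (-3/2) * (3/2) = -9/4.

-9/4


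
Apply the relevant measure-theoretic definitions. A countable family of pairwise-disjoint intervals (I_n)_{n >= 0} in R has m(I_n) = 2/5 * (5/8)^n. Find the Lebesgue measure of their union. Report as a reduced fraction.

By countable additivity of the Lebesgue measure on pairwise disjoint measurable sets,
  m(union_{n >= 0} I_n) = sum_{n >= 0} m(I_n) = sum_{n >= 0} a * r^n,
  with a = 2/5 and r = 5/8.
Since 0 < r = 5/8 < 1, the geometric series converges:
  sum_{n >= 0} a * r^n = a / (1 - r).
  = 2/5 / (1 - 5/8)
  = 2/5 / (3/8)
  = 16/15.

16/15


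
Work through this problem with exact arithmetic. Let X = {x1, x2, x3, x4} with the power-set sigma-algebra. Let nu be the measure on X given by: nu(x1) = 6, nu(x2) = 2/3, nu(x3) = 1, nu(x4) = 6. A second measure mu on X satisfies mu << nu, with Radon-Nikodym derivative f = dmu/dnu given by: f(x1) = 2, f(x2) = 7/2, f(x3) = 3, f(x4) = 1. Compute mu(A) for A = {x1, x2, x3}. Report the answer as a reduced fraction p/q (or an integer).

By the defining property of the Radon-Nikodym derivative, for every measurable set A,
  mu(A) = integral_A f dnu.
Since nu is a discrete measure concentrated on the atoms of X, the integral over A reduces to the sum
  mu(A) = sum_{x in A} f(x) * nu({x}).
Computing each term:
  x1: f(x1) * nu(x1) = 2 * 6 = 12.
  x2: f(x2) * nu(x2) = 7/2 * 2/3 = 7/3.
  x3: f(x3) * nu(x3) = 3 * 1 = 3.
Summing: mu(A) = 12 + 7/3 + 3 = 52/3.

52/3


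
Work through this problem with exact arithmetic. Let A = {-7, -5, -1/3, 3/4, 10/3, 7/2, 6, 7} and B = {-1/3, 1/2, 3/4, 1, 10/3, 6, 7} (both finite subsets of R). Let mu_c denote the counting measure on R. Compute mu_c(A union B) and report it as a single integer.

Counting measure on a finite set equals cardinality. By inclusion-exclusion, |A union B| = |A| + |B| - |A cap B|.
|A| = 8, |B| = 7, |A cap B| = 5.
So mu_c(A union B) = 8 + 7 - 5 = 10.

10


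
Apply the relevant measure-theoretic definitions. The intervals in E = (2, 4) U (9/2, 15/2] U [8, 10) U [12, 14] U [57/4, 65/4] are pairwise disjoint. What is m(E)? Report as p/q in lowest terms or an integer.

For pairwise disjoint intervals, m(union_i I_i) = sum_i m(I_i),
and m is invariant under swapping open/closed endpoints (single points have measure 0).
So m(E) = sum_i (b_i - a_i).
  I_1 has length 4 - 2 = 2.
  I_2 has length 15/2 - 9/2 = 3.
  I_3 has length 10 - 8 = 2.
  I_4 has length 14 - 12 = 2.
  I_5 has length 65/4 - 57/4 = 2.
Summing:
  m(E) = 2 + 3 + 2 + 2 + 2 = 11.

11


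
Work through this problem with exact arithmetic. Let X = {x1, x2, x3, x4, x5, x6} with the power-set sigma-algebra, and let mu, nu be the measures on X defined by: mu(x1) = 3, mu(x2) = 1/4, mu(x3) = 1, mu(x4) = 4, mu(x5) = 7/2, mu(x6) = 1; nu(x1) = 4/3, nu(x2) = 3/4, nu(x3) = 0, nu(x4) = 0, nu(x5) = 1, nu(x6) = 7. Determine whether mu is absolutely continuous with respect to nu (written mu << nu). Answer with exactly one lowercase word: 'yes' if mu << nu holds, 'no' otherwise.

mu << nu means: every nu-null measurable set is also mu-null; equivalently, for every atom x, if nu({x}) = 0 then mu({x}) = 0.
Checking each atom:
  x1: nu = 4/3 > 0 -> no constraint.
  x2: nu = 3/4 > 0 -> no constraint.
  x3: nu = 0, mu = 1 > 0 -> violates mu << nu.
  x4: nu = 0, mu = 4 > 0 -> violates mu << nu.
  x5: nu = 1 > 0 -> no constraint.
  x6: nu = 7 > 0 -> no constraint.
The atom(s) x3, x4 violate the condition (nu = 0 but mu > 0). Therefore mu is NOT absolutely continuous w.r.t. nu.

no


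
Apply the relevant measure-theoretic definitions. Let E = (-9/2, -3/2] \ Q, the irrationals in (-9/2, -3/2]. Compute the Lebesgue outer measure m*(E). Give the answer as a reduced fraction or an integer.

The interval I = (-9/2, -3/2] has m(I) = -3/2 - (-9/2) = 3 (endpoints are measure-zero, so open/closed/half-open agree). Write I = (I cap Q) u (I \ Q). The rationals in I are countable, so m*(I cap Q) = 0 (cover each rational by intervals whose total length is arbitrarily small). By countable subadditivity m*(I) <= m*(I cap Q) + m*(I \ Q), hence m*(I \ Q) >= m(I) = 3. The reverse inequality m*(I \ Q) <= m*(I) = 3 is trivial since (I \ Q) is a subset of I. Therefore m*(I \ Q) = 3.

3


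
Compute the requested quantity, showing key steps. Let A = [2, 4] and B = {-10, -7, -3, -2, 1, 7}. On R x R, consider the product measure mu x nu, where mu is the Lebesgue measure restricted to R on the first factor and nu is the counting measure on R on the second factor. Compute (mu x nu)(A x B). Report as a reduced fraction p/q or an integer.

For a measurable rectangle A x B, the product measure satisfies
  (mu x nu)(A x B) = mu(A) * nu(B).
  mu(A) = 2.
  nu(B) = 6.
  (mu x nu)(A x B) = 2 * 6 = 12.

12


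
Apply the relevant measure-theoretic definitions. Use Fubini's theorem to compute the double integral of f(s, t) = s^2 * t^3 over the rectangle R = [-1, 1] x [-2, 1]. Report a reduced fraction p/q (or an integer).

f(s, t) is a tensor product of a function of s and a function of t, and both factors are bounded continuous (hence Lebesgue integrable) on the rectangle, so Fubini's theorem applies:
  integral_R f d(m x m) = (integral_a1^b1 s^2 ds) * (integral_a2^b2 t^3 dt).
Inner integral in s: integral_{-1}^{1} s^2 ds = (1^3 - (-1)^3)/3
  = 2/3.
Inner integral in t: integral_{-2}^{1} t^3 dt = (1^4 - (-2)^4)/4
  = -15/4.
Product: (2/3) * (-15/4) = -5/2.

-5/2


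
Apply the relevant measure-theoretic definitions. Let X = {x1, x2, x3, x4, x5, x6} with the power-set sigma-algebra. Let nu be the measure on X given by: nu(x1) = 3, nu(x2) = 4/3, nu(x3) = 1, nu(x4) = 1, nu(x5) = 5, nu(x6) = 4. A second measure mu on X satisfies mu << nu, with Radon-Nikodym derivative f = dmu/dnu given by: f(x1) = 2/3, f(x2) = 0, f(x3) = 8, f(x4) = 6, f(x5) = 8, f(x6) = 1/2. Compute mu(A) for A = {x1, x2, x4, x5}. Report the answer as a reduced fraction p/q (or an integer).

By the defining property of the Radon-Nikodym derivative, for every measurable set A,
  mu(A) = integral_A f dnu.
Since nu is a discrete measure concentrated on the atoms of X, the integral over A reduces to the sum
  mu(A) = sum_{x in A} f(x) * nu({x}).
Computing each term:
  x1: f(x1) * nu(x1) = 2/3 * 3 = 2.
  x2: f(x2) * nu(x2) = 0 * 4/3 = 0.
  x4: f(x4) * nu(x4) = 6 * 1 = 6.
  x5: f(x5) * nu(x5) = 8 * 5 = 40.
Summing: mu(A) = 2 + 0 + 6 + 40 = 48.

48


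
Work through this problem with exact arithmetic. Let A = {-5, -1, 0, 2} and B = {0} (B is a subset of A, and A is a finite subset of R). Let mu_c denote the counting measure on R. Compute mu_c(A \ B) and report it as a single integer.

Counting measure assigns mu_c(E) = |E| (number of elements) when E is finite. For B subset A, A \ B is the set of elements of A not in B, so |A \ B| = |A| - |B|.
|A| = 4, |B| = 1, so mu_c(A \ B) = 4 - 1 = 3.

3


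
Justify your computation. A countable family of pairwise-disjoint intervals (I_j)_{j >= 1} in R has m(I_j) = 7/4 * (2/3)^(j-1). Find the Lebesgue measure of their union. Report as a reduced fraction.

By countable additivity of the Lebesgue measure on pairwise disjoint measurable sets,
  m(union_{j >= 1} I_j) = sum_{j >= 1} m(I_j) = sum_{j >= 1} a * r^(j-1),
  with a = 7/4 and r = 2/3.
Since 0 < r = 2/3 < 1, the geometric series converges:
  sum_{j >= 1} a * r^(j-1) = a / (1 - r).
  = 7/4 / (1 - 2/3)
  = 7/4 / (1/3)
  = 21/4.

21/4
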